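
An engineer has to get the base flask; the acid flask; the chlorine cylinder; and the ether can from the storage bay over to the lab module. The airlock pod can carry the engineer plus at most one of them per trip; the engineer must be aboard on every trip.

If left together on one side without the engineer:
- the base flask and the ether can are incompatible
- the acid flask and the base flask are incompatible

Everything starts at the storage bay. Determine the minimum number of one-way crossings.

Counting alone: the engineer can take at most 1 across per trip to the lab module, so moving all 4 needs at least 4 loaded trips out, with a return between consecutive ones — at least 7 crossings.
The safety rule pushes this higher. Following every safe sequence of crossings, the most of the 4 that can be at the lab module as the airlock pod arrives there on crossing 7 is 3 — never all 4.
So no plan with fewer than 9 crossings exists, and this one achieves 9:
1. Engineer goes to the lab module with the base flask.  [the storage bay: the acid flask, the chlorine cylinder, the ether can | the lab module: the base flask]
2. Engineer goes back to the storage bay alone.  [the storage bay: the acid flask, the chlorine cylinder, the ether can | the lab module: the base flask]
3. Engineer goes to the lab module with the acid flask.  [the storage bay: the chlorine cylinder, the ether can | the lab module: the acid flask, the base flask]
4. Engineer goes back to the storage bay with the base flask.  [the storage bay: the base flask, the chlorine cylinder, the ether can | the lab module: the acid flask]
5. Engineer goes to the lab module with the ether can.  [the storage bay: the base flask, the chlorine cylinder | the lab module: the acid flask, the ether can]
6. Engineer goes back to the storage bay alone.  [the storage bay: the base flask, the chlorine cylinder | the lab module: the acid flask, the ether can]
7. Engineer goes to the lab module with the chlorine cylinder.  [the storage bay: the base flask | the lab module: the acid flask, the chlorine cylinder, the ether can]
8. Engineer goes back to the storage bay alone.  [the storage bay: the base flask | the lab module: the acid flask, the chlorine cylinder, the ether can]
9. Engineer goes to the lab module with the base flask.  [the storage bay: — | the lab module: the acid flask, the base flask, the chlorine cylinder, the ether can]

9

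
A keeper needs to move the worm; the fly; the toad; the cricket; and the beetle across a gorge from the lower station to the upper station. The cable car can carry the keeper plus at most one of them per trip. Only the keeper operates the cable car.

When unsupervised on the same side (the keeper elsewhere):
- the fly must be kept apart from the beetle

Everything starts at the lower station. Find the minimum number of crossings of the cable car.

9

Counting alone: the keeper can take at most 1 across per trip to the upper station, so moving all 5 needs at least 5 loaded trips out, with a return between consecutive ones — at least 9 crossings.
The plan below uses exactly 9 crossings, so it is optimal:
1. Keeper goes to the upper station with the fly.  [the lower station: the beetle, the cricket, the toad, the worm | the upper station: the fly]
2. Keeper goes back to the lower station alone.  [the lower station: the beetle, the cricket, the toad, the worm | the upper station: the fly]
3. Keeper goes to the upper station with the worm.  [the lower station: the beetle, the cricket, the toad | the upper station: the fly, the worm]
4. Keeper goes back to the lower station alone.  [the lower station: the beetle, the cricket, the toad | the upper station: the fly, the worm]
5. Keeper goes to the upper station with the toad.  [the lower station: the beetle, the cricket | the upper station: the fly, the toad, the worm]
6. Keeper goes back to the lower station alone.  [the lower station: the beetle, the cricket | the upper station: the fly, the toad, the worm]
7. Keeper goes to the upper station with the cricket.  [the lower station: the beetle | the upper station: the cricket, the fly, the toad, the worm]
8. Keeper goes back to the lower station alone.  [the lower station: the beetle | the upper station: the cricket, the fly, the toad, the worm]
9. Keeper goes to the upper station with the beetle.  [the lower station: — | the upper station: the beetle, the cricket, the fly, the toad, the worm]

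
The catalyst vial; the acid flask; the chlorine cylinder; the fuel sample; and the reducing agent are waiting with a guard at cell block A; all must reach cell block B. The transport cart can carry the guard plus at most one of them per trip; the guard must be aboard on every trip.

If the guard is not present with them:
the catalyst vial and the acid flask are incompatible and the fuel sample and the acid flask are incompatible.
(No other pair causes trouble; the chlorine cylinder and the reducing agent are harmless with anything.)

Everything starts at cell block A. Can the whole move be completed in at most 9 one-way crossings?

No

Counting alone: the guard can take at most 1 across per trip to cell block B, so moving all 5 needs at least 5 loaded trips out, with a return between consecutive ones — at least 9 crossings.
The safety rule pushes this higher. Following every safe sequence of crossings, the most of the 5 that can be at cell block B as the transport cart arrives there on crossing 9 is 4 — never all 5.
So the move cannot be finished within 9 crossings. (The shortest complete plan takes 11:)
1. Guard goes to cell block B with the acid flask.
2. Guard goes back to cell block A alone.
3. Guard goes to cell block B with the catalyst vial.
4. Guard goes back to cell block A with the acid flask.
5. Guard goes to cell block B with the fuel sample.
6. Guard goes back to cell block A alone.
7. Guard goes to cell block B with the chlorine cylinder.
8. Guard goes back to cell block A alone.
9. Guard goes to cell block B with the reducing agent.
10. Guard goes back to cell block A alone.
11. Guard goes to cell block B with the acid flask.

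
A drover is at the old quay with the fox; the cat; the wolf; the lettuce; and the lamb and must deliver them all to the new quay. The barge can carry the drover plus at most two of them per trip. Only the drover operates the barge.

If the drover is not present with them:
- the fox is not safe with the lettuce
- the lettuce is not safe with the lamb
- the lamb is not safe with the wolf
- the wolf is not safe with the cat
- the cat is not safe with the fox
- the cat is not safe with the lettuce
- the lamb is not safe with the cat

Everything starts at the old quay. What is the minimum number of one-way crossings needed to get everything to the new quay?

impossible

Whatever the first load, the items left behind include a forbidden pair without the drover. No opening move is safe, so no plan exists.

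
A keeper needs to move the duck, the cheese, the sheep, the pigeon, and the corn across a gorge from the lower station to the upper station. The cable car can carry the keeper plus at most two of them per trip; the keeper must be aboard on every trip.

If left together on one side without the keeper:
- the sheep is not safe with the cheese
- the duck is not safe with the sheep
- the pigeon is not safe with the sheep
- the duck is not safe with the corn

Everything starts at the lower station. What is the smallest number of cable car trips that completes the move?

5

Counting alone: the keeper can take at most 2 across per trip to the upper station, so moving all 5 needs at least 3 loaded trips out, with a return between consecutive ones — at least 5 crossings.
The plan below uses exactly 5 crossings, so it is optimal:
1. Keeper goes to the upper station with the duck and the sheep.
2. Keeper goes back to the lower station with the sheep.
3. Keeper goes to the upper station with the cheese and the pigeon.
4. Keeper goes back to the lower station alone.
5. Keeper goes to the upper station with the corn and the sheep.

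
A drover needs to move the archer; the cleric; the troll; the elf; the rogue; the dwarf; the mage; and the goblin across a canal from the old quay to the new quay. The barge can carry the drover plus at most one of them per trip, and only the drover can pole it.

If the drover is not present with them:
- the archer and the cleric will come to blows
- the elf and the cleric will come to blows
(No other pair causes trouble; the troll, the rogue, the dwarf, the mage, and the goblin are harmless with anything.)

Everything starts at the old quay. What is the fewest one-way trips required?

Counting alone: the drover can take at most 1 across per trip to the new quay, so moving all 8 needs at least 8 loaded trips out, with a return between consecutive ones — at least 15 crossings.
The safety rule pushes this higher. Following every safe sequence of crossings, the most of the 8 that can be at the new quay as the barge arrives there on crossing 15 is 7 — never all 8.
So no plan with fewer than 17 crossings exists, and this one achieves 17:
1. Drover goes to the new quay with the cleric.  [the old quay: the archer, the dwarf, the elf, the goblin, the mage, the rogue, the troll | the new quay: the cleric]
2. Drover goes back to the old quay alone.  [the old quay: the archer, the dwarf, the elf, the goblin, the mage, the rogue, the troll | the new quay: the cleric]
3. Drover goes to the new quay with the archer.  [the old quay: the dwarf, the elf, the goblin, the mage, the rogue, the troll | the new quay: the archer, the cleric]
4. Drover goes back to the old quay with the cleric.  [the old quay: the cleric, the dwarf, the elf, the goblin, the mage, the rogue, the troll | the new quay: the archer]
5. Drover goes to the new quay with the elf.  [the old quay: the cleric, the dwarf, the goblin, the mage, the rogue, the troll | the new quay: the archer, the elf]
6. Drover goes back to the old quay alone.  [the old quay: the cleric, the dwarf, the goblin, the mage, the rogue, the troll | the new quay: the archer, the elf]
7. Drover goes to the new quay with the troll.  [the old quay: the cleric, the dwarf, the goblin, the mage, the rogue | the new quay: the archer, the elf, the troll]
8. Drover goes back to the old quay alone.  [the old quay: the cleric, the dwarf, the goblin, the mage, the rogue | the new quay: the archer, the elf, the troll]
9. Drover goes to the new quay with the rogue.  [the old quay: the cleric, the dwarf, the goblin, the mage | the new quay: the archer, the elf, the rogue, the troll]
10. Drover goes back to the old quay alone.  [the old quay: the cleric, the dwarf, the goblin, the mage | the new quay: the archer, the elf, the rogue, the troll]
11. Drover goes to the new quay with the dwarf.  [the old quay: the cleric, the goblin, the mage | the new quay: the archer, the dwarf, the elf, the rogue, the troll]
12. Drover goes back to the old quay alone.  [the old quay: the cleric, the goblin, the mage | the new quay: the archer, the dwarf, the elf, the rogue, the troll]
13. Drover goes to the new quay with the mage.  [the old quay: the cleric, the goblin | the new quay: the archer, the dwarf, the elf, the mage, the rogue, the troll]
14. Drover goes back to the old quay alone.  [the old quay: the cleric, the goblin | the new quay: the archer, the dwarf, the elf, the mage, the rogue, the troll]
15. Drover goes to the new quay with the goblin.  [the old quay: the cleric | the new quay: the archer, the dwarf, the elf, the goblin, the mage, the rogue, the troll]
16. Drover goes back to the old quay alone.  [the old quay: the cleric | the new quay: the archer, the dwarf, the elf, the goblin, the mage, the rogue, the troll]
17. Drover goes to the new quay with the cleric.  [the old quay: — | the new quay: the archer, the cleric, the dwarf, the elf, the goblin, the mage, the rogue, the troll]

17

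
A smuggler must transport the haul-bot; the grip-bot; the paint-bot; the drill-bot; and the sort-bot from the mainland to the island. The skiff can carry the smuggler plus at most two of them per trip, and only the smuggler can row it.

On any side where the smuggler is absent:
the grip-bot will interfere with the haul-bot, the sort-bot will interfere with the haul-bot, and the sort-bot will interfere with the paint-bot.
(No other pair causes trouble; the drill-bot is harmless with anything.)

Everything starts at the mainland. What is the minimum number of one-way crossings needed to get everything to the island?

Counting alone: the smuggler can take at most 2 across per trip to the island, so moving all 5 needs at least 3 loaded trips out, with a return between consecutive ones — at least 5 crossings.
The plan below uses exactly 5 crossings, so it is optimal:
1. Smuggler goes to the island with the haul-bot and the paint-bot.  [the mainland: the drill-bot, the grip-bot, the sort-bot | the island: the haul-bot, the paint-bot]
2. Smuggler goes back to the mainland alone.  [the mainland: the drill-bot, the grip-bot, the sort-bot | the island: the haul-bot, the paint-bot]
3. Smuggler goes to the island with the drill-bot.  [the mainland: the grip-bot, the sort-bot | the island: the drill-bot, the haul-bot, the paint-bot]
4. Smuggler goes back to the mainland alone.  [the mainland: the grip-bot, the sort-bot | the island: the drill-bot, the haul-bot, the paint-bot]
5. Smuggler goes to the island with the grip-bot and the sort-bot.  [the mainland: — | the island: the drill-bot, the grip-bot, the haul-bot, the paint-bot, the sort-bot]

5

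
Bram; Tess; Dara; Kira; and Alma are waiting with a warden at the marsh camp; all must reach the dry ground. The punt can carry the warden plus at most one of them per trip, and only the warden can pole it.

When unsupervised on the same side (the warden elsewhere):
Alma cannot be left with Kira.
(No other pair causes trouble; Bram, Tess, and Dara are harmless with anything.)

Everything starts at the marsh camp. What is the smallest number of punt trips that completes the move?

Counting alone: the warden can take at most 1 across per trip to the dry ground, so moving all 5 needs at least 5 loaded trips out, with a return between consecutive ones — at least 9 crossings.
The plan below uses exactly 9 crossings, so it is optimal:
1. Warden goes to the dry ground with Kira.  [the marsh camp: Alma, Bram, Dara, Tess | the dry ground: Kira]
2. Warden goes back to the marsh camp alone.  [the marsh camp: Alma, Bram, Dara, Tess | the dry ground: Kira]
3. Warden goes to the dry ground with Bram.  [the marsh camp: Alma, Dara, Tess | the dry ground: Bram, Kira]
4. Warden goes back to the marsh camp alone.  [the marsh camp: Alma, Dara, Tess | the dry ground: Bram, Kira]
5. Warden goes to the dry ground with Tess.  [the marsh camp: Alma, Dara | the dry ground: Bram, Kira, Tess]
6. Warden goes back to the marsh camp alone.  [the marsh camp: Alma, Dara | the dry ground: Bram, Kira, Tess]
7. Warden goes to the dry ground with Dara.  [the marsh camp: Alma | the dry ground: Bram, Dara, Kira, Tess]
8. Warden goes back to the marsh camp alone.  [the marsh camp: Alma | the dry ground: Bram, Dara, Kira, Tess]
9. Warden goes to the dry ground with Alma.  [the marsh camp: — | the dry ground: Alma, Bram, Dara, Kira, Tess]

9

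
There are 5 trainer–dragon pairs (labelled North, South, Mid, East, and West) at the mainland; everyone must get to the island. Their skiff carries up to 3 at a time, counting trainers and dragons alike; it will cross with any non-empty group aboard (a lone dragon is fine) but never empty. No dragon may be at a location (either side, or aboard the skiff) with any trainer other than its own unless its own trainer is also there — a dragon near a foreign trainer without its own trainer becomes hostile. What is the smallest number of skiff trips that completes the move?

Counting alone: each trip to the island takes at most 3 across and each return brings at least 1 back, so after t trips out (and t−1 returns) at most 3t − (t−1) of the 10 are across; that first reaches 10 at t = 5, so at least 9 crossings are needed.
The safety rule pushes this higher. Following every safe sequence of crossings, the most of the 10 that can be at the island as the skiff arrives there on crossing 9 is 9 — never all 10.
So no plan with fewer than 11 crossings exists, and this one achieves 11:
1. dragon North and trainer North cross → the island.
2. trainer North crosses ← the mainland.
3. dragon East, dragon Mid, and dragon South cross → the island.
4. dragon North crosses ← the mainland.
5. trainer East, trainer Mid, and trainer South cross → the island.
6. dragon South and trainer South cross ← the mainland.
7. trainer North, trainer South, and trainer West cross → the island.
8. dragon Mid crosses ← the mainland.
9. dragon North and dragon South cross → the island.
10. dragon North crosses ← the mainland.
11. dragon Mid, dragon North, and dragon West cross → the island.

11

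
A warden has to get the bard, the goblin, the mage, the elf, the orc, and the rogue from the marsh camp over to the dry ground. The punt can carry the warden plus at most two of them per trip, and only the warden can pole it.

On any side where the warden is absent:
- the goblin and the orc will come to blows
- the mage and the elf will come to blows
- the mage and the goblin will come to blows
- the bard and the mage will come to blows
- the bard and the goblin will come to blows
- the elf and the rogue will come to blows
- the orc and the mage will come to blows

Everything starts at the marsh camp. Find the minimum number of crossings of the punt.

Whatever the first load, the items left behind include a forbidden pair without the warden. No opening move is safe, so no plan exists.

impossible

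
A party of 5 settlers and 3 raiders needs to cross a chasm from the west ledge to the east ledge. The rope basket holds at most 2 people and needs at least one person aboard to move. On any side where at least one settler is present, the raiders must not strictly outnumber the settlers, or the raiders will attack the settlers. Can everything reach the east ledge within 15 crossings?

Yes — this plan uses 13 crossings (≤ 15):
1. 2 raiders → the east ledge.  (the west ledge: 5S 1R; the east ledge: 0S 2R)
2. 1 raider ← the west ledge.  (the west ledge: 5S 2R; the east ledge: 0S 1R)
3. 2 raiders → the east ledge.  (the west ledge: 5S 0R; the east ledge: 0S 3R)
4. 1 raider ← the west ledge.  (the west ledge: 5S 1R; the east ledge: 0S 2R)
5. 2 settlers → the east ledge.  (the west ledge: 3S 1R; the east ledge: 2S 2R)
6. 1 raider ← the west ledge.  (the west ledge: 3S 2R; the east ledge: 2S 1R)
7. 1 settler and 1 raider → the east ledge.  (the west ledge: 2S 1R; the east ledge: 3S 2R)
8. 1 raider ← the west ledge.  (the west ledge: 2S 2R; the east ledge: 3S 1R)
9. 2 raiders → the east ledge.  (the west ledge: 2S 0R; the east ledge: 3S 3R)
10. 1 raider ← the west ledge.  (the west ledge: 2S 1R; the east ledge: 3S 2R)
11. 1 settler and 1 raider → the east ledge.  (the west ledge: 1S 0R; the east ledge: 4S 3R)
12. 1 raider ← the west ledge.  (the west ledge: 1S 1R; the east ledge: 4S 2R)
13. 1 settler and 1 raider → the east ledge.  (the west ledge: 0S 0R; the east ledge: 5S 3R)

Yes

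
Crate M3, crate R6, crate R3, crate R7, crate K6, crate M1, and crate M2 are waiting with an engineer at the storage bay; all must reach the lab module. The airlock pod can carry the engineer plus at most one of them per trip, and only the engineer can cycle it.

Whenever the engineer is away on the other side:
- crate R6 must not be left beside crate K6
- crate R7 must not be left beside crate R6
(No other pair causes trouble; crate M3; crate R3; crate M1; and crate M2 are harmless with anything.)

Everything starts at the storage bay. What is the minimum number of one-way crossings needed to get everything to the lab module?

Counting alone: the engineer can take at most 1 across per trip to the lab module, so moving all 7 needs at least 7 loaded trips out, with a return between consecutive ones — at least 13 crossings.
The safety rule pushes this higher. Following every safe sequence of crossings, the most of the 7 that can be at the lab module as the airlock pod arrives there on crossing 13 is 6 — never all 7.
So no plan with fewer than 15 crossings exists, and this one achieves 15:
1. Engineer goes to the lab module with crate R6.
2. Engineer goes back to the storage bay alone.
3. Engineer goes to the lab module with crate M3.
4. Engineer goes back to the storage bay alone.
5. Engineer goes to the lab module with crate R3.
6. Engineer goes back to the storage bay alone.
7. Engineer goes to the lab module with crate R7.
8. Engineer goes back to the storage bay with crate R6.
9. Engineer goes to the lab module with crate K6.
10. Engineer goes back to the storage bay alone.
11. Engineer goes to the lab module with crate M1.
12. Engineer goes back to the storage bay alone.
13. Engineer goes to the lab module with crate M2.
14. Engineer goes back to the storage bay alone.
15. Engineer goes to the lab module with crate R6.

15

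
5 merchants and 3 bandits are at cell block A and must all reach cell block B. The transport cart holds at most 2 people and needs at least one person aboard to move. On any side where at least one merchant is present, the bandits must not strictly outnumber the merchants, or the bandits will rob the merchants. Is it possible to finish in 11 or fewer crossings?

Counting alone: each trip to cell block B takes at most 2 across and each return brings at least 1 back, so after t trips out (and t−1 returns) at most 2t − (t−1) of the 8 are across; that first reaches 8 at t = 7, so at least 13 crossings are needed.
Since 11 < 13, 11 crossings cannot be enough. (The shortest complete plan in fact takes 13:)
1. 2 bandits → cell block B.  (cell block A: 5M 1B; cell block B: 0M 2B)
2. 1 bandit ← cell block A.  (cell block A: 5M 2B; cell block B: 0M 1B)
3. 2 bandits → cell block B.  (cell block A: 5M 0B; cell block B: 0M 3B)
4. 1 bandit ← cell block A.  (cell block A: 5M 1B; cell block B: 0M 2B)
5. 2 merchants → cell block B.  (cell block A: 3M 1B; cell block B: 2M 2B)
6. 1 bandit ← cell block A.  (cell block A: 3M 2B; cell block B: 2M 1B)
7. 1 merchant and 1 bandit → cell block B.  (cell block A: 2M 1B; cell block B: 3M 2B)
8. 1 bandit ← cell block A.  (cell block A: 2M 2B; cell block B: 3M 1B)
9. 2 bandits → cell block B.  (cell block A: 2M 0B; cell block B: 3M 3B)
10. 1 bandit ← cell block A.  (cell block A: 2M 1B; cell block B: 3M 2B)
11. 1 merchant and 1 bandit → cell block B.  (cell block A: 1M 0B; cell block B: 4M 3B)
12. 1 bandit ← cell block A.  (cell block A: 1M 1B; cell block B: 4M 2B)
13. 1 merchant and 1 bandit → cell block B.  (cell block A: 0M 0B; cell block B: 5M 3B)

No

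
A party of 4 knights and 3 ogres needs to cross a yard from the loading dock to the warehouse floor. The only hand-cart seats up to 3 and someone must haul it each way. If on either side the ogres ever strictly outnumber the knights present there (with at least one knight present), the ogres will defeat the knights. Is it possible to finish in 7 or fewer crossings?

Yes — this plan uses 5 crossings (≤ 7):
1. 3 ogres → the warehouse floor.  (the loading dock: 4K 0O; the warehouse floor: 0K 3O)
2. 1 ogre ← the loading dock.  (the loading dock: 4K 1O; the warehouse floor: 0K 2O)
3. 3 knights → the warehouse floor.  (the loading dock: 1K 1O; the warehouse floor: 3K 2O)
4. 1 knight ← the loading dock.  (the loading dock: 2K 1O; the warehouse floor: 2K 2O)
5. 2 knights and 1 ogre → the warehouse floor.  (the loading dock: 0K 0O; the warehouse floor: 4K 3O)

Yes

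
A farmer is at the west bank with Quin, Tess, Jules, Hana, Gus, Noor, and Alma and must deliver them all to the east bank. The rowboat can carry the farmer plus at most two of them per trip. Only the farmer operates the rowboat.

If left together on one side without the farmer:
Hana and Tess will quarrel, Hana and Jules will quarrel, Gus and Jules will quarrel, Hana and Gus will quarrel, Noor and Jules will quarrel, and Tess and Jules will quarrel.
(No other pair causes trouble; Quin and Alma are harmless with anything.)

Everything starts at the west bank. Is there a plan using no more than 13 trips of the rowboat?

Yes

Yes — this plan uses 11 crossings (≤ 13):
1. Farmer goes to the east bank with Hana and Jules.
2. Farmer goes back to the west bank with Jules.
3. Farmer goes to the east bank with Jules and Quin.
4. Farmer goes back to the west bank with Jules.
5. Farmer goes to the east bank with Jules and Noor.
6. Farmer goes back to the west bank with Jules.
7. Farmer goes to the east bank with Gus and Tess.
8. Farmer goes back to the west bank with Hana.
9. Farmer goes to the east bank with Alma and Jules.
10. Farmer goes back to the west bank with Jules.
11. Farmer goes to the east bank with Hana and Jules.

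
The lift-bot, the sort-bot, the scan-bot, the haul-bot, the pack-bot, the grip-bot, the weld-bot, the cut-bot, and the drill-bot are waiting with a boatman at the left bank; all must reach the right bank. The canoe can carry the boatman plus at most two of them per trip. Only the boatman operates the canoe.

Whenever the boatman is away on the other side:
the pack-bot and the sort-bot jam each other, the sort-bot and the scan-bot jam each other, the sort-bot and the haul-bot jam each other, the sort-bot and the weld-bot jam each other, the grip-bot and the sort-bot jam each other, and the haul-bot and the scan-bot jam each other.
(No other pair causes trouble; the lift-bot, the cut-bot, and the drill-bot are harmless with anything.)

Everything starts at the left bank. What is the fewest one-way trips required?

Counting alone: the boatman can take at most 2 across per trip to the right bank, so moving all 9 needs at least 5 loaded trips out, with a return between consecutive ones — at least 9 crossings.
The safety rule pushes this higher. Following every safe sequence of crossings, the most of the 9 that can be at the right bank as the canoe arrives there on crossings 9, 11, 13 is 6, 7, 8 respectively — never all 9.
So no plan with fewer than 15 crossings exists, and this one achieves 15:
1. Boatman goes to the right bank with the scan-bot and the sort-bot.
2. Boatman goes back to the left bank with the sort-bot.
3. Boatman goes to the right bank with the lift-bot and the sort-bot.
4. Boatman goes back to the left bank with the sort-bot.
5. Boatman goes to the right bank with the pack-bot and the sort-bot.
6. Boatman goes back to the left bank with the sort-bot.
7. Boatman goes to the right bank with the grip-bot and the sort-bot.
8. Boatman goes back to the left bank with the sort-bot.
9. Boatman goes to the right bank with the sort-bot and the weld-bot.
10. Boatman goes back to the left bank with the sort-bot.
11. Boatman goes to the right bank with the cut-bot and the sort-bot.
12. Boatman goes back to the left bank with the sort-bot.
13. Boatman goes to the right bank with the drill-bot and the sort-bot.
14. Boatman goes back to the left bank with the sort-bot.
15. Boatman goes to the right bank with the haul-bot and the sort-bot.

15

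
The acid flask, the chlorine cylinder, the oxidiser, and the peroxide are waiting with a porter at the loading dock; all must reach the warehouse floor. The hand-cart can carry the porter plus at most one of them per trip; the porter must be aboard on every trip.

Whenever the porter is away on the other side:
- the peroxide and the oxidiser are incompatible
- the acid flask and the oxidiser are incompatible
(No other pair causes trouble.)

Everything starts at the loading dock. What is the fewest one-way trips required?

9

Counting alone: the porter can take at most 1 across per trip to the warehouse floor, so moving all 4 needs at least 4 loaded trips out, with a return between consecutive ones — at least 7 crossings.
The safety rule pushes this higher. Following every safe sequence of crossings, the most of the 4 that can be at the warehouse floor as the hand-cart arrives there on crossing 7 is 3 — never all 4.
So no plan with fewer than 9 crossings exists, and this one achieves 9:
1. Porter goes to the warehouse floor with the oxidiser.  [the loading dock: the acid flask, the chlorine cylinder, the peroxide | the warehouse floor: the oxidiser]
2. Porter goes back to the loading dock alone.  [the loading dock: the acid flask, the chlorine cylinder, the peroxide | the warehouse floor: the oxidiser]
3. Porter goes to the warehouse floor with the acid flask.  [the loading dock: the chlorine cylinder, the peroxide | the warehouse floor: the acid flask, the oxidiser]
4. Porter goes back to the loading dock with the oxidiser.  [the loading dock: the chlorine cylinder, the oxidiser, the peroxide | the warehouse floor: the acid flask]
5. Porter goes to the warehouse floor with the peroxide.  [the loading dock: the chlorine cylinder, the oxidiser | the warehouse floor: the acid flask, the peroxide]
6. Porter goes back to the loading dock alone.  [the loading dock: the chlorine cylinder, the oxidiser | the warehouse floor: the acid flask, the peroxide]
7. Porter goes to the warehouse floor with the chlorine cylinder.  [the loading dock: the oxidiser | the warehouse floor: the acid flask, the chlorine cylinder, the peroxide]
8. Porter goes back to the loading dock alone.  [the loading dock: the oxidiser | the warehouse floor: the acid flask, the chlorine cylinder, the peroxide]
9. Porter goes to the warehouse floor with the oxidiser.  [the loading dock: — | the warehouse floor: the acid flask, the chlorine cylinder, the oxidiser, the peroxide]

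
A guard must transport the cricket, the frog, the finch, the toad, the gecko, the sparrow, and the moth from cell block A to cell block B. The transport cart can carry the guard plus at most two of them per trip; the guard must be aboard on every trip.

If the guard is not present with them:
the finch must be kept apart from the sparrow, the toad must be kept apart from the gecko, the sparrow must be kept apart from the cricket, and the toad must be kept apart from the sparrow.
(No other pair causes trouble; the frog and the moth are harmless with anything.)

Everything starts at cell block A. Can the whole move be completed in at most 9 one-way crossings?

Yes — this plan uses 7 crossings (≤ 9):
1. Guard goes to cell block B with the sparrow and the toad.
2. Guard goes back to cell block A with the sparrow.
3. Guard goes to cell block B with the cricket and the finch.
4. Guard goes back to cell block A alone.
5. Guard goes to cell block B with the frog and the moth.
6. Guard goes back to cell block A alone.
7. Guard goes to cell block B with the gecko and the sparrow.

Yes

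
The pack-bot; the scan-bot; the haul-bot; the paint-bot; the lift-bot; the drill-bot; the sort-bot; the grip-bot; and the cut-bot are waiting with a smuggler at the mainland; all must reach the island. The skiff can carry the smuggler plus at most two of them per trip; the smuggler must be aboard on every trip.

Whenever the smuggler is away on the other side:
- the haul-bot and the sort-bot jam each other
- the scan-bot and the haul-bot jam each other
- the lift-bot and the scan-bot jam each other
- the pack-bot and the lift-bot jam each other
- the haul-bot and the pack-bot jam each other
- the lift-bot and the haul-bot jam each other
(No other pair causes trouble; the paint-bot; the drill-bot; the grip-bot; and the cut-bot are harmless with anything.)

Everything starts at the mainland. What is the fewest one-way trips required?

15

Counting alone: the smuggler can take at most 2 across per trip to the island, so moving all 9 needs at least 5 loaded trips out, with a return between consecutive ones — at least 9 crossings.
The safety rule pushes this higher. Following every safe sequence of crossings, the most of the 9 that can be at the island as the skiff arrives there on crossings 9, 11, 13 is 6, 7, 8 respectively — never all 9.
So no plan with fewer than 15 crossings exists, and this one achieves 15:
1. Smuggler goes to the island with the haul-bot and the lift-bot.
2. Smuggler goes back to the mainland with the haul-bot.
3. Smuggler goes to the island with the haul-bot and the paint-bot.
4. Smuggler goes back to the mainland with the haul-bot.
5. Smuggler goes to the island with the drill-bot and the haul-bot.
6. Smuggler goes back to the mainland with the haul-bot.
7. Smuggler goes to the island with the haul-bot and the sort-bot.
8. Smuggler goes back to the mainland with the haul-bot.
9. Smuggler goes to the island with the pack-bot and the scan-bot.
10. Smuggler goes back to the mainland with the lift-bot.
11. Smuggler goes to the island with the grip-bot and the haul-bot.
12. Smuggler goes back to the mainland with the haul-bot.
13. Smuggler goes to the island with the cut-bot and the haul-bot.
14. Smuggler goes back to the mainland with the haul-bot.
15. Smuggler goes to the island with the haul-bot and the lift-bot.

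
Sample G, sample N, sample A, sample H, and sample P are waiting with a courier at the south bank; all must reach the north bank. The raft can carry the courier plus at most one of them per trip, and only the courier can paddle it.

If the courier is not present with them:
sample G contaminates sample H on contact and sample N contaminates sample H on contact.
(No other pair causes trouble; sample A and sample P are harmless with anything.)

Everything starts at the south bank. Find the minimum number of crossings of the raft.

Counting alone: the courier can take at most 1 across per trip to the north bank, so moving all 5 needs at least 5 loaded trips out, with a return between consecutive ones — at least 9 crossings.
The safety rule pushes this higher. Following every safe sequence of crossings, the most of the 5 that can be at the north bank as the raft arrives there on crossing 9 is 4 — never all 5.
So no plan with fewer than 11 crossings exists, and this one achieves 11:
1. Courier goes to the north bank with sample H.  [the south bank: sample A, sample G, sample N, sample P | the north bank: sample H]
2. Courier goes back to the south bank alone.  [the south bank: sample A, sample G, sample N, sample P | the north bank: sample H]
3. Courier goes to the north bank with sample G.  [the south bank: sample A, sample N, sample P | the north bank: sample G, sample H]
4. Courier goes back to the south bank with sample H.  [the south bank: sample A, sample H, sample N, sample P | the north bank: sample G]
5. Courier goes to the north bank with sample N.  [the south bank: sample A, sample H, sample P | the north bank: sample G, sample N]
6. Courier goes back to the south bank alone.  [the south bank: sample A, sample H, sample P | the north bank: sample G, sample N]
7. Courier goes to the north bank with sample A.  [the south bank: sample H, sample P | the north bank: sample A, sample G, sample N]
8. Courier goes back to the south bank alone.  [the south bank: sample H, sample P | the north bank: sample A, sample G, sample N]
9. Courier goes to the north bank with sample P.  [the south bank: sample H | the north bank: sample A, sample G, sample N, sample P]
10. Courier goes back to the south bank alone.  [the south bank: sample H | the north bank: sample A, sample G, sample N, sample P]
11. Courier goes to the north bank with sample H.  [the south bank: — | the north bank: sample A, sample G, sample H, sample N, sample P]

11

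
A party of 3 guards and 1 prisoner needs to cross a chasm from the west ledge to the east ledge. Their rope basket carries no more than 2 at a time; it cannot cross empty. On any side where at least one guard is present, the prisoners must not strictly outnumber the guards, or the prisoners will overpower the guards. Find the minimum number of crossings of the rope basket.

5

Counting alone: each trip to the east ledge takes at most 2 across and each return brings at least 1 back, so after t trips out (and t−1 returns) at most 2t − (t−1) of the 4 are across; that first reaches 4 at t = 3, so at least 5 crossings are needed.
The plan below uses exactly 5 crossings, so it is optimal:
1. 1 guard and 1 prisoner → the east ledge.  (the west ledge: 2G 0P; the east ledge: 1G 1P)
2. 1 prisoner ← the west ledge.  (the west ledge: 2G 1P; the east ledge: 1G 0P)
3. 1 guard and 1 prisoner → the east ledge.  (the west ledge: 1G 0P; the east ledge: 2G 1P)
4. 1 prisoner ← the west ledge.  (the west ledge: 1G 1P; the east ledge: 2G 0P)
5. 1 guard and 1 prisoner → the east ledge.  (the west ledge: 0G 0P; the east ledge: 3G 1P)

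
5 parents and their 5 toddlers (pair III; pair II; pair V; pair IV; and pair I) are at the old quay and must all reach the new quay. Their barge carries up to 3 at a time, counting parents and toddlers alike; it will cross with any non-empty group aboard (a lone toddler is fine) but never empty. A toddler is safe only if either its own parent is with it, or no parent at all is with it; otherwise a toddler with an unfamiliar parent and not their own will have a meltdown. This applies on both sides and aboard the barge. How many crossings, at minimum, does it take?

Counting alone: each trip to the new quay takes at most 3 across and each return brings at least 1 back, so after t trips out (and t−1 returns) at most 3t − (t−1) of the 10 are across; that first reaches 10 at t = 5, so at least 9 crossings are needed.
The safety rule pushes this higher. Following every safe sequence of crossings, the most of the 10 that can be at the new quay as the barge arrives there on crossing 9 is 9 — never all 10.
So no plan with fewer than 11 crossings exists, and this one achieves 11:
1. parent III and toddler III cross → the new quay.
2. parent III crosses ← the old quay.
3. toddler II, toddler IV, and toddler V cross → the new quay.
4. toddler III crosses ← the old quay.
5. parent II, parent IV, and parent V cross → the new quay.
6. parent II and toddler II cross ← the old quay.
7. parent I, parent II, and parent III cross → the new quay.
8. toddler V crosses ← the old quay.
9. toddler II and toddler III cross → the new quay.
10. toddler III crosses ← the old quay.
11. toddler I, toddler III, and toddler V cross → the new quay.

11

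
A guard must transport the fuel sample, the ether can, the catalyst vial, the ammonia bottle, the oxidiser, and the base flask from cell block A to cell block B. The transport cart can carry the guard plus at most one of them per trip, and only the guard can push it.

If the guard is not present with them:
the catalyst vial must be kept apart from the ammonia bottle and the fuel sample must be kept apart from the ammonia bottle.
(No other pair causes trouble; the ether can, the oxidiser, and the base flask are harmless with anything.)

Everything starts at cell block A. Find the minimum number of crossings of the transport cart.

Counting alone: the guard can take at most 1 across per trip to cell block B, so moving all 6 needs at least 6 loaded trips out, with a return between consecutive ones — at least 11 crossings.
The safety rule pushes this higher. Following every safe sequence of crossings, the most of the 6 that can be at cell block B as the transport cart arrives there on crossing 11 is 5 — never all 6.
So no plan with fewer than 13 crossings exists, and this one achieves 13:
1. Guard goes to cell block B with the ammonia bottle.
2. Guard goes back to cell block A alone.
3. Guard goes to cell block B with the fuel sample.
4. Guard goes back to cell block A with the ammonia bottle.
5. Guard goes to cell block B with the catalyst vial.
6. Guard goes back to cell block A alone.
7. Guard goes to cell block B with the ether can.
8. Guard goes back to cell block A alone.
9. Guard goes to cell block B with the oxidiser.
10. Guard goes back to cell block A alone.
11. Guard goes to cell block B with the base flask.
12. Guard goes back to cell block A alone.
13. Guard goes to cell block B with the ammonia bottle.

13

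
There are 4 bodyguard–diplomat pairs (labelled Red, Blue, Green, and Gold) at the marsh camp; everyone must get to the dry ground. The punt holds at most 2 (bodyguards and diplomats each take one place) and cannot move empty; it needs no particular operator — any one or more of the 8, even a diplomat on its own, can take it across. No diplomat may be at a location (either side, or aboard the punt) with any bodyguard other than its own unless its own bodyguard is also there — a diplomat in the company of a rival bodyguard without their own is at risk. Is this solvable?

No

Following every safe sequence of crossings from the start, the most of the 8 that can be at the dry ground as the punt arrives there on crossings 1, 3, 5 is 2, 3, 4 respectively; the best ever achieved is 4 of 8.
From crossing 7 on, no configuration arises that was not already reachable earlier: only 44 distinct safe configurations (who is on which side, and where the punt is) can ever be reached, none of them has everyone across, and every continuation just revisits them. So no valid plan exists.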